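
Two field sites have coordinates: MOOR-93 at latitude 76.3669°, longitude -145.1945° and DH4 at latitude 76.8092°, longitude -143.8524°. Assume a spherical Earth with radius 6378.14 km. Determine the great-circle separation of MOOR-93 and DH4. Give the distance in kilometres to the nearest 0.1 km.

60.2 km

Δφ = 0.4423°,  Δλ = 1.3421°
a = sin²(Δφ/2) + cos φ₁ cos φ₂ sin²(Δλ/2) = 0.000022
c = 2·arcsin(√a) = 0.009439 rad = 0.5408°
d = R·c = 6378.14 × 0.009439 = 60.2 km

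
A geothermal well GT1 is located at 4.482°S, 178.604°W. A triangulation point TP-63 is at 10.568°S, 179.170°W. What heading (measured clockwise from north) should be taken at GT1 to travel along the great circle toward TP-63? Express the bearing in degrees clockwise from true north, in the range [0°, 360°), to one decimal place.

Δλ = -0.5660°
y = sin Δλ · cos φ₂ = -0.009711
x = cos φ₁ sin φ₂ − sin φ₁ cos φ₂ cos Δλ = -0.106025
θ = atan2(y, x) = -174.7669° → 185.2331° (mod 360°)

185.2°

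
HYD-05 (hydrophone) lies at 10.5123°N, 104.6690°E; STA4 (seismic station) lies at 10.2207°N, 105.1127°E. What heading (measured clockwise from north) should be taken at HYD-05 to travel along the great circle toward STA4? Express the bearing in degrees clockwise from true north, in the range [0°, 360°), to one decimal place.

123.7°

Δλ = 0.4437°
y = sin Δλ · cos φ₂ = 0.007621
x = cos φ₁ sin φ₂ − sin φ₁ cos φ₂ cos Δλ = -0.005084
θ = atan2(y, x) = 123.7071° → 123.7071° (mod 360°)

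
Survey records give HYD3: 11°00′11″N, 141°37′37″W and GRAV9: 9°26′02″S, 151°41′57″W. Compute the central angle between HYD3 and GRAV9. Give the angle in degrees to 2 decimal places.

HYD3: φ = +11.00306°, λ = -141.62694°
GRAV9: φ = -9.43389°, λ = -151.69917°
Δφ = -20.4369°,  Δλ = -10.0722°
a = sin²(Δφ/2) + cos φ₁ cos φ₂ sin²(Δλ/2) = 0.038933
c = 2·arcsin(√a) = 0.397238 rad = 22.7601°

22.76°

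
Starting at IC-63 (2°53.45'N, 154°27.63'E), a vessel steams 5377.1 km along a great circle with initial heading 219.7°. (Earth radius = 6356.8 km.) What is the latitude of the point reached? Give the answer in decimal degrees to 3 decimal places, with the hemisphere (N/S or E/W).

32.804°S

IC-63: φ = +2.89083°, λ = +154.46050°
δ = d/R = 5377.1/6356.8 = 0.845882 rad
φ₂ = arcsin(sin φ₁ cos δ + cos φ₁ sin δ cos θ)
   = arcsin(0.05043·0.66307 + 0.99873·0.74856·-0.76940) = -32.80386°
λ₂ = λ₁ + atan2(sin θ sin δ cos φ₁, cos δ − sin φ₁ sin φ₂) = 119.78894°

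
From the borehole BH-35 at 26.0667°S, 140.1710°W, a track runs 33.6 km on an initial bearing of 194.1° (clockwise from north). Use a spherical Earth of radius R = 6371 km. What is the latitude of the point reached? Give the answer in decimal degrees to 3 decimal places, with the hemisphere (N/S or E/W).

δ = d/R = 33.6/6371 = 0.005274 rad
φ₂ = arcsin(sin φ₁ cos δ + cos φ₁ sin δ cos θ)
   = arcsin(-0.43942·0.99999 + 0.89828·0.00527·-0.96987) = -26.35974°
λ₂ = λ₁ + atan2(sin θ sin δ cos φ₁, cos δ − sin φ₁ sin φ₂) = -140.25316°

26.360°S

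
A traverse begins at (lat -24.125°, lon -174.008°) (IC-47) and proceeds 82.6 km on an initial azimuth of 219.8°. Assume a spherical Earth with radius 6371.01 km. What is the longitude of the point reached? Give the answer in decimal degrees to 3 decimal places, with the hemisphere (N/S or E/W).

174.531°W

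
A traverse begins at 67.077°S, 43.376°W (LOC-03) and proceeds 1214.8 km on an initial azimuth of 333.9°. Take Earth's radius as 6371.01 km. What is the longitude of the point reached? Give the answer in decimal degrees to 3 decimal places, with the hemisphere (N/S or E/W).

52.166°W

δ = d/R = 1214.8/6371.01 = 0.190676 rad
φ₂ = arcsin(sin φ₁ cos δ + cos φ₁ sin δ cos θ)
   = arcsin(-0.92103·0.98188 + 0.38949·0.18952·0.89803) = -56.93436°
λ₂ = λ₁ + atan2(sin θ sin δ cos φ₁, cos δ − sin φ₁ sin φ₂) = -52.16639°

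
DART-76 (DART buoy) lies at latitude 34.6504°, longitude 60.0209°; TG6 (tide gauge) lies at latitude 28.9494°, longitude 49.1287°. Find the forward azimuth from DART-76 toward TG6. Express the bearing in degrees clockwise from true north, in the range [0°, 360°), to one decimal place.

Δλ = -10.8922°
y = sin Δλ · cos φ₂ = -0.165351
x = cos φ₁ sin φ₂ − sin φ₁ cos φ₂ cos Δλ = -0.090374
θ = atan2(y, x) = -118.6592° → 241.3408° (mod 360°)

241.3°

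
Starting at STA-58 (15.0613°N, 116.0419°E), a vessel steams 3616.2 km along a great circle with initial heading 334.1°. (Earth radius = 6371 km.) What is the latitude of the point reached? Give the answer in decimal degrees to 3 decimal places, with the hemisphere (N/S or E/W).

δ = d/R = 3616.2/6371 = 0.567603 rad
φ₂ = arcsin(sin φ₁ cos δ + cos φ₁ sin δ cos θ)
   = arcsin(0.25985·0.84319 + 0.96565·0.53761·0.89956) = 43.32266°
λ₂ = λ₁ + atan2(sin θ sin δ cos φ₁, cos δ − sin φ₁ sin φ₂) = 97.21017°

43.323°N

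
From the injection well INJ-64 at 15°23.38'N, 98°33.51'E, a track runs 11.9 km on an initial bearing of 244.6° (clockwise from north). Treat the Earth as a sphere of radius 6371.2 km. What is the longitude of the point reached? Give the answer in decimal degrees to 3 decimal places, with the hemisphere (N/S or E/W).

INJ-64: φ = +15.38967°, λ = +98.55850°
δ = d/R = 11.9/6371.2 = 0.001868 rad
φ₂ = arcsin(sin φ₁ cos δ + cos φ₁ sin δ cos θ)
   = arcsin(0.26538·1.00000 + 0.96414·0.00187·-0.42894) = 15.34374°
λ₂ = λ₁ + atan2(sin θ sin δ cos φ₁, cos δ − sin φ₁ sin φ₂) = 98.45826°

98.458°E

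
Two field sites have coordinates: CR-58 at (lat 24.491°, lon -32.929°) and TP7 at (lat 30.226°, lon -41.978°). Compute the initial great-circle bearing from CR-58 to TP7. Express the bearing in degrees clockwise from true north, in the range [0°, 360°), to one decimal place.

Δλ = -9.0490°
y = sin Δλ · cos φ₂ = -0.135896
x = cos φ₁ sin φ₂ − sin φ₁ cos φ₂ cos Δλ = 0.104386
θ = atan2(y, x) = -52.4712° → 307.5288° (mod 360°)

307.5°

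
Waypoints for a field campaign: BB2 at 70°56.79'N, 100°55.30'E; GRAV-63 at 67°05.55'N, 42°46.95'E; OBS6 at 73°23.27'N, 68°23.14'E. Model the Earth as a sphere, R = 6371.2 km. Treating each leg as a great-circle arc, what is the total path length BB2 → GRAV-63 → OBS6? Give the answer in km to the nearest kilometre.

BB2: φ = +70.94650°, λ = +100.92167°
GRAV-63: φ = +67.09250°, λ = +42.78250°
OBS6: φ = +73.38783°, λ = +68.38567°
BB2→GRAV-63: c = 0.354720 rad, d = 2259.99 km
GRAV-63→OBS6: c = 0.184419 rad, d = 1174.97 km
Total = 2259.99 + 1174.97 = 3434.96 km

3435 km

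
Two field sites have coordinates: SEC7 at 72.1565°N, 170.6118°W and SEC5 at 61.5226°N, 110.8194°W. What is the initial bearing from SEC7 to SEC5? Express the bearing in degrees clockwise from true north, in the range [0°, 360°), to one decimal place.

84.3°

Δλ = 59.7924°
y = sin Δλ · cos φ₂ = 0.412065
x = cos φ₁ sin φ₂ − sin φ₁ cos φ₂ cos Δλ = 0.040982
θ = atan2(y, x) = 84.3203° → 84.3203° (mod 360°)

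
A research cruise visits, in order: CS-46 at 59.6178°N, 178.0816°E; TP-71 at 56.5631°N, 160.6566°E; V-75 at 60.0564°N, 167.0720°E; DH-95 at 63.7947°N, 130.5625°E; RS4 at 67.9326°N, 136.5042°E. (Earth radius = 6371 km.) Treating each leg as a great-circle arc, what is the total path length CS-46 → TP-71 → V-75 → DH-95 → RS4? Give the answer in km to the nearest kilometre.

4074 km

CS-46→TP-71: c = 0.168782 rad, d = 1075.31 km
TP-71→V-75: c = 0.084647 rad, d = 539.28 km
V-75→DH-95: c = 0.302425 rad, d = 1926.75 km
DH-95→RS4: c = 0.083667 rad, d = 533.04 km
Total = 1075.31 + 539.28 + 1926.75 + 533.04 = 4074.38 km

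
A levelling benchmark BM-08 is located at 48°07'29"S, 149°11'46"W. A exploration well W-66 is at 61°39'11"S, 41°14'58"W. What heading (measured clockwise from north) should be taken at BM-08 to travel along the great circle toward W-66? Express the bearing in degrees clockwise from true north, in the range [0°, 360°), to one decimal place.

BM-08: φ = -48.12472°, λ = -149.19611°
W-66: φ = -61.65306°, λ = -41.24944°
Δλ = 107.9467°
y = sin Δλ · cos φ₂ = 0.451707
x = cos φ₁ sin φ₂ − sin φ₁ cos φ₂ cos Δλ = -0.696407
θ = atan2(y, x) = 147.0315° → 147.0315° (mod 360°)

147.0°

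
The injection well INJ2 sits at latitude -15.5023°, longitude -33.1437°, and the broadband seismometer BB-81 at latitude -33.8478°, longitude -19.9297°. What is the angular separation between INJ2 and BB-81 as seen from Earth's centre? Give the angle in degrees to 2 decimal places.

21.88°

Δφ = -18.3455°,  Δλ = 13.2140°
a = sin²(Δφ/2) + cos φ₁ cos φ₂ sin²(Δλ/2) = 0.036007
c = 2·arcsin(√a) = 0.381825 rad = 21.8770°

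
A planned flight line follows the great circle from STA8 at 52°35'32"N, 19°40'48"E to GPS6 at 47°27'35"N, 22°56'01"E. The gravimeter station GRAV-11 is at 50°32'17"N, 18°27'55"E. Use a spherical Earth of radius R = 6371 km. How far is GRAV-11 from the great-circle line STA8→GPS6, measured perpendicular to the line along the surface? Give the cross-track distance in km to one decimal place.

169.3 km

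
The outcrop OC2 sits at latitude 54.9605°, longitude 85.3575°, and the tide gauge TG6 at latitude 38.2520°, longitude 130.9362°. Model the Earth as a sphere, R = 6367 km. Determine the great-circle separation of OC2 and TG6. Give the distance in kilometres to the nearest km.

3852 km

Δφ = -16.7085°,  Δλ = 45.5787°
a = sin²(Δφ/2) + cos φ₁ cos φ₂ sin²(Δλ/2) = 0.088757
c = 2·arcsin(√a) = 0.605027 rad = 34.6655°
d = R·c = 6367 × 0.605027 = 3852.2 km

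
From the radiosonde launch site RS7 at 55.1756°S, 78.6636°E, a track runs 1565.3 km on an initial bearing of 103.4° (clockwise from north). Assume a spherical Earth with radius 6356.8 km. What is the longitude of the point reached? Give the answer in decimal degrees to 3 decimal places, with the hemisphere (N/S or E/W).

δ = d/R = 1565.3/6356.8 = 0.246240 rad
φ₂ = arcsin(sin φ₁ cos δ + cos φ₁ sin δ cos θ)
   = arcsin(-0.82091·0.96984 + 0.57106·0.24376·-0.23175) = -55.93512°
λ₂ = λ₁ + atan2(sin θ sin δ cos φ₁, cos δ − sin φ₁ sin φ₂) = 103.70892°

103.709°E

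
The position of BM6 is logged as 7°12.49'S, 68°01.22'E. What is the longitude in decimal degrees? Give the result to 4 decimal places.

68.0203°E

68° + 1.22′/60 = 68 + 0.02033 = 68.0203°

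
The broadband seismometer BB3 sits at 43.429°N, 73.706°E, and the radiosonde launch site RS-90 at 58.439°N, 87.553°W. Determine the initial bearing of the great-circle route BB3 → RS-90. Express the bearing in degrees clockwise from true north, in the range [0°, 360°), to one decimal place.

350.1°

Δλ = -161.2590°
y = sin Δλ · cos φ₂ = -0.168165
x = cos φ₁ sin φ₂ − sin φ₁ cos φ₂ cos Δλ = 0.959547
θ = atan2(y, x) = -9.9404° → 350.0596° (mod 360°)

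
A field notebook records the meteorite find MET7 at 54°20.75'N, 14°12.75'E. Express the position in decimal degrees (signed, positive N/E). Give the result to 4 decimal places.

lat: 54.3458° N → +54.3458°
lon: 14.2125° E → +14.2125°

+54.3458°, +14.2125°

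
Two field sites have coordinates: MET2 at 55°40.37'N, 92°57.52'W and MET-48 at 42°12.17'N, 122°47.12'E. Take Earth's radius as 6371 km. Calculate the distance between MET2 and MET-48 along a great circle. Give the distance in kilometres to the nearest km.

8622 km

MET2: φ = +55.67283°, λ = -92.95867°
MET-48: φ = +42.20283°, λ = +122.78533°
Δφ = -13.4700°,  Δλ = -144.2560°
a = sin²(Δφ/2) + cos φ₁ cos φ₂ sin²(Δλ/2) = 0.392145
c = 2·arcsin(√a) = 1.353377 rad = 77.5428°
d = R·c = 6371 × 1.353377 = 8622.4 km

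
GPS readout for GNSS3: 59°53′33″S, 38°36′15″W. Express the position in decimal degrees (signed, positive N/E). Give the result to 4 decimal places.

lat: 59.8925° S → -59.8925°
lon: 38.6042° W → -38.6042°

-59.8925°, -38.6042°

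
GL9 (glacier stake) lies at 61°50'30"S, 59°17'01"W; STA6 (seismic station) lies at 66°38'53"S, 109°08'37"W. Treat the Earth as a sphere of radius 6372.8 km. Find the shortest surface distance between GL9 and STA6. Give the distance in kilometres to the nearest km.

2398 km

GL9: φ = -61.84167°, λ = -59.28361°
STA6: φ = -66.64806°, λ = -109.14361°
Δφ = -4.8064°,  Δλ = -49.8600°
a = sin²(Δφ/2) + cos φ₁ cos φ₂ sin²(Δλ/2) = 0.034992
c = 2·arcsin(√a) = 0.376343 rad = 21.5628°
d = R·c = 6372.8 × 0.376343 = 2398.4 km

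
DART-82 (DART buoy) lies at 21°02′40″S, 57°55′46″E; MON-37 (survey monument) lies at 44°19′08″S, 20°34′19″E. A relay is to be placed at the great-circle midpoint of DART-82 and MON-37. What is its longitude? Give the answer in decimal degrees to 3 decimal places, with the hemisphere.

41.808°E

DART-82: φ = -21.04444°, λ = +57.92944°
MON-37: φ = -44.31889°, λ = +20.57194°
Bx = cos φ₂ cos Δλ = 0.568696,  By = cos φ₂ sin Δλ = -0.434133
φₘ = atan2(sin φ₁ + sin φ₂, √((cos φ₁ + Bx)² + By²)) = -34.07958°
λₘ = λ₁ + atan2(By, cos φ₁ + Bx) = 41.80820°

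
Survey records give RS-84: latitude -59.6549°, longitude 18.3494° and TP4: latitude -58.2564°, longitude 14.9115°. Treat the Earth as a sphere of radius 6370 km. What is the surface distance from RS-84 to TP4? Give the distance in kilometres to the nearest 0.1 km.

251.0 km

Δφ = 1.3985°,  Δλ = -3.4379°
a = sin²(Δφ/2) + cos φ₁ cos φ₂ sin²(Δλ/2) = 0.000388
c = 2·arcsin(√a) = 0.039403 rad = 2.2576°
d = R·c = 6370 × 0.039403 = 251.0 km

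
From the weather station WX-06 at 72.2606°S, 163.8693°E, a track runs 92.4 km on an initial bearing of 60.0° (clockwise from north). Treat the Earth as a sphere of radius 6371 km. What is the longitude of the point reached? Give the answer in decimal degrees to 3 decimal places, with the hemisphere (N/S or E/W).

δ = d/R = 92.4/6371 = 0.014503 rad
φ₂ = arcsin(sin φ₁ cos δ + cos φ₁ sin δ cos θ)
   = arcsin(-0.95245·0.99989 + 0.30469·0.01450·0.50000) = -71.83131°
λ₂ = λ₁ + atan2(sin θ sin δ cos φ₁, cos δ − sin φ₁ sin φ₂) = 166.17776°

166.178°E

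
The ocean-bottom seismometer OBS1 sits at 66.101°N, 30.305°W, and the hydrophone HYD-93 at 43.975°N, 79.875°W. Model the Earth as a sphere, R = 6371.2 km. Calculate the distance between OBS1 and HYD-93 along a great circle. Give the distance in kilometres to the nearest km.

3839 km

Δφ = -22.1260°,  Δλ = -49.5700°
a = sin²(Δφ/2) + cos φ₁ cos φ₂ sin²(Δλ/2) = 0.088058
c = 2·arcsin(√a) = 0.602564 rad = 34.5244°
d = R·c = 6371.2 × 0.602564 = 3839.1 km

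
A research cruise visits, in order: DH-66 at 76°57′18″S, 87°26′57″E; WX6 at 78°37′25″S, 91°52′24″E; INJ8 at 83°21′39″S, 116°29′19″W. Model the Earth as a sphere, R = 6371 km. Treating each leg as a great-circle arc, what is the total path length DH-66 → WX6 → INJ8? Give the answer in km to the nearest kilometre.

2159 km

DH-66: φ = -76.95500°, λ = +87.44917°
WX6: φ = -78.62361°, λ = +91.87333°
INJ8: φ = -83.36083°, λ = -116.48861°
DH-66→WX6: c = 0.033369 rad, d = 212.60 km
WX6→INJ8: c = 0.305455 rad, d = 1946.06 km
Total = 212.60 + 1946.06 = 2158.65 km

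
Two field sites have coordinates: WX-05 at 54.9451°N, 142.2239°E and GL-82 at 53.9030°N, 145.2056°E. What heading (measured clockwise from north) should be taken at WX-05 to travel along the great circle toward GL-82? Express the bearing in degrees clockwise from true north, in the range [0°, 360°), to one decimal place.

119.8°

Δλ = 2.9817°
y = sin Δλ · cos φ₂ = 0.030646
x = cos φ₁ sin φ₂ − sin φ₁ cos φ₂ cos Δλ = -0.017534
θ = atan2(y, x) = 119.7761° → 119.7761° (mod 360°)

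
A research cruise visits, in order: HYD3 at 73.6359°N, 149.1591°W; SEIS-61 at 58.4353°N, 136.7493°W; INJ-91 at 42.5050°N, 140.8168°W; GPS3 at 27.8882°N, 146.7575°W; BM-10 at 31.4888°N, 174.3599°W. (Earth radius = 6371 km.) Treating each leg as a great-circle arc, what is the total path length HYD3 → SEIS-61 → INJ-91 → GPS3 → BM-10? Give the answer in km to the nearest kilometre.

HYD3→SEIS-61: c = 0.278139 rad, d = 1772.03 km
SEIS-61→INJ-91: c = 0.281556 rad, d = 1793.79 km
INJ-91→GPS3: c = 0.268628 rad, d = 1711.43 km
GPS3→BM-10: c = 0.422071 rad, d = 2689.02 km
Total = 1772.03 + 1793.79 + 1711.43 + 2689.02 = 7966.27 km

7966 km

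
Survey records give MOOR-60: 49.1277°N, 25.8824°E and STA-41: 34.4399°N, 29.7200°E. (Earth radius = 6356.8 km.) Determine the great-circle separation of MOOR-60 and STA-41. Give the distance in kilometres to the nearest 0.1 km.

Δφ = -14.6878°,  Δλ = 3.8376°
a = sin²(Δφ/2) + cos φ₁ cos φ₂ sin²(Δλ/2) = 0.016944
c = 2·arcsin(√a) = 0.261080 rad = 14.9588°
d = R·c = 6356.8 × 0.261080 = 1659.6 km

1659.6 km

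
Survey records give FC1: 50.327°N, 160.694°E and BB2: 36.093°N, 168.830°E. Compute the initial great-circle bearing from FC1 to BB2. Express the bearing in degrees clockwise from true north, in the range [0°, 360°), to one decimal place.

154.5°

Δλ = 8.1360°
y = sin Δλ · cos φ₂ = 0.114360
x = cos φ₁ sin φ₂ − sin φ₁ cos φ₂ cos Δλ = -0.239622
θ = atan2(y, x) = 154.4872° → 154.4872° (mod 360°)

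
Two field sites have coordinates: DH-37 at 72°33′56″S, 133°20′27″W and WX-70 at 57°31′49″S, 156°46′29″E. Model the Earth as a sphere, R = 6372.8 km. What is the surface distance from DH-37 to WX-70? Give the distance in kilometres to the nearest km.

3410 km

DH-37: φ = -72.56556°, λ = -133.34083°
WX-70: φ = -57.53028°, λ = +156.77472°
Δφ = 15.0353°,  Δλ = -69.8844°
a = sin²(Δφ/2) + cos φ₁ cos φ₂ sin²(Δλ/2) = 0.069882
c = 2·arcsin(√a) = 0.535065 rad = 30.6570°
d = R·c = 6372.8 × 0.535065 = 3409.9 km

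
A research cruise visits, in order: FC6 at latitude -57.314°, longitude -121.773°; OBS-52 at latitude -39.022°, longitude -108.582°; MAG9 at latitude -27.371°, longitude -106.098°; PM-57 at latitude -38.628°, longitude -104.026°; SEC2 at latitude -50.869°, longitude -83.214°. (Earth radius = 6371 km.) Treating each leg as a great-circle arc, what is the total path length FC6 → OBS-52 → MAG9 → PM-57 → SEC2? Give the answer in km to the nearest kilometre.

6951 km

FC6→OBS-52: c = 0.352828 rad, d = 2247.87 km
OBS-52→MAG9: c = 0.206534 rad, d = 1315.83 km
MAG9→PM-57: c = 0.198782 rad, d = 1266.44 km
PM-57→SEC2: c = 0.332910 rad, d = 2120.97 km
Total = 2247.87 + 1315.83 + 1266.44 + 2120.97 = 6951.10 km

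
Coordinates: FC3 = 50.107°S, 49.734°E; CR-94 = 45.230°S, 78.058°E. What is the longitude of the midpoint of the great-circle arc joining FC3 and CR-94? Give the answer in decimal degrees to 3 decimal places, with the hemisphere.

64.572°E

Bx = cos φ₂ cos Δλ = 0.619947,  By = cos φ₂ sin Δλ = 0.334142
φₘ = atan2(sin φ₁ + sin φ₂, √((cos φ₁ + Bx)² + By²)) = -48.54547°
λₘ = λ₁ + atan2(By, cos φ₁ + Bx) = 64.57185°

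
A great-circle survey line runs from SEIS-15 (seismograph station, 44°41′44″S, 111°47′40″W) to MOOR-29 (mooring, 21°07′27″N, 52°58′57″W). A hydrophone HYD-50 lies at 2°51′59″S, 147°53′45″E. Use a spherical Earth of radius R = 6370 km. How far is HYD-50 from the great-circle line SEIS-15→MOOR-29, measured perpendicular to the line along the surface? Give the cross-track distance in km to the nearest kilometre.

SEIS-15: φ = -44.69556°, λ = -111.79444°
MOOR-29: φ = +21.12417°, λ = -52.98250°
HYD-50: φ = -2.86639°, λ = +147.89583°
δ₁₃ = central angle SEIS-15→HYD-50 = 1.662816 rad  (haversine)
θ₁₃ = bearing SEIS-15→HYD-50 = 260.680°,  θ₁₂ = bearing SEIS-15→MOOR-29 = 53.248°
dₓₜ = R·arcsin(sin δ₁₃ · sin(θ₁₃ − θ₁₂)) = 6370·arcsin(0.99577·sin(207.432°)) = -3035.846 km
|dₓₜ| = 3035.846 km

3036 km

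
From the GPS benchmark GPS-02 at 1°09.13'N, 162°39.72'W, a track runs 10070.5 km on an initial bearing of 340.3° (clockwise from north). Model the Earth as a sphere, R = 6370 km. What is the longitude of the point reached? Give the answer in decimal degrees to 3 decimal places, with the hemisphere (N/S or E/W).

102.411°E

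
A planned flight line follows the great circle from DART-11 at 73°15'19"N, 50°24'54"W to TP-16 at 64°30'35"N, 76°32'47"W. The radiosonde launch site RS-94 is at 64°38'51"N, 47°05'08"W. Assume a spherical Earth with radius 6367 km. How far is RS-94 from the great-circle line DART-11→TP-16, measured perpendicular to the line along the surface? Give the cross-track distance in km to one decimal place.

DART-11: φ = +73.25528°, λ = -50.41500°
TP-16: φ = +64.50972°, λ = -76.54639°
RS-94: φ = +64.64750°, λ = -47.08556°
δ₁₃ = central angle DART-11→RS-94 = 0.151619 rad  (haversine)
θ₁₃ = bearing DART-11→RS-94 = 170.523°,  θ₁₂ = bearing DART-11→TP-16 = 239.889°
dₓₜ = R·arcsin(sin δ₁₃ · sin(θ₁₃ − θ₁₂)) = 6367·arcsin(0.15104·sin(-69.365°)) = -902.994 km
|dₓₜ| = 902.994 km

903.0 km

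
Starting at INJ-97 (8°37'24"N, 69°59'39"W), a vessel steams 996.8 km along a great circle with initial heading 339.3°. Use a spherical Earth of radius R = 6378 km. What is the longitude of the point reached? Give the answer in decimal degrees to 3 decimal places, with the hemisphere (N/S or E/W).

INJ-97: φ = +8.62333°, λ = -69.99417°
δ = d/R = 996.8/6378 = 0.156287 rad
φ₂ = arcsin(sin φ₁ cos δ + cos φ₁ sin δ cos θ)
   = arcsin(0.14994·0.98781 + 0.98870·0.15565·0.93544) = 16.98181°
λ₂ = λ₁ + atan2(sin θ sin δ cos φ₁, cos δ − sin φ₁ sin φ₂) = -73.29206°

73.292°W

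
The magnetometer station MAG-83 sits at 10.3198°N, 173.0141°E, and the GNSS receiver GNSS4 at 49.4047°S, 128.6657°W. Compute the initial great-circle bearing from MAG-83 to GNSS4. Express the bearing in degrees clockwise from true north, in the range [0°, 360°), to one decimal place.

145.6°

Δλ = 58.3202°
y = sin Δλ · cos φ₂ = 0.553753
x = cos φ₁ sin φ₂ − sin φ₁ cos φ₂ cos Δλ = -0.808260
θ = atan2(y, x) = 145.5843° → 145.5843° (mod 360°)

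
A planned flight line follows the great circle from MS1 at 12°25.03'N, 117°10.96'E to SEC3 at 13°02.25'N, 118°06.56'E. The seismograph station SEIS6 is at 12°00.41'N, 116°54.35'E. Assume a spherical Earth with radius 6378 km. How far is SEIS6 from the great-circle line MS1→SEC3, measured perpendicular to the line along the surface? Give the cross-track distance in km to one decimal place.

20.5 km

MS1: φ = +12.41717°, λ = +117.18267°
SEC3: φ = +13.03750°, λ = +118.10933°
SEIS6: φ = +12.00683°, λ = +116.90583°
δ₁₃ = central angle MS1→SEIS6 = 0.008578 rad  (haversine)
θ₁₃ = bearing MS1→SEIS6 = 213.430°,  θ₁₂ = bearing MS1→SEC3 = 55.437°
dₓₜ = R·arcsin(sin δ₁₃ · sin(θ₁₃ − θ₁₂)) = 6378·arcsin(0.00858·sin(157.992°)) = 20.502 km
|dₓₜ| = 20.502 km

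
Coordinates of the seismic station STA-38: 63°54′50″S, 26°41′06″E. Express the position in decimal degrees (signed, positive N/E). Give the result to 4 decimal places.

-63.9139°, +26.6850°

lat: 63.9139° S → -63.9139°
lon: 26.6850° E → +26.6850°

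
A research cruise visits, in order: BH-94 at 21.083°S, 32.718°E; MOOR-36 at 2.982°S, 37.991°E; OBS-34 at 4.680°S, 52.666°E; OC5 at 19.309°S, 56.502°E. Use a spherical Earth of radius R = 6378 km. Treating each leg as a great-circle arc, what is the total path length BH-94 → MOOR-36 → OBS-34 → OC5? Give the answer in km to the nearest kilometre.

5416 km

BH-94→MOOR-36: c = 0.328377 rad, d = 2094.39 km
MOOR-36→OBS-34: c = 0.257255 rad, d = 1640.77 km
OBS-34→OC5: c = 0.263539 rad, d = 1680.85 km
Total = 2094.39 + 1640.77 + 1680.85 = 5416.01 km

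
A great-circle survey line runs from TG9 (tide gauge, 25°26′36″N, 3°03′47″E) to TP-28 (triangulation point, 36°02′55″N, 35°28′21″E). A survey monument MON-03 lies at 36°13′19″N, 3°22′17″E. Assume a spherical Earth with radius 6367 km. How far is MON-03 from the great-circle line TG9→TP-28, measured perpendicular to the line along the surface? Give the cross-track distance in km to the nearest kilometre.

TG9: φ = +25.44333°, λ = +3.06306°
TP-28: φ = +36.04861°, λ = +35.47250°
MON-03: φ = +36.22194°, λ = +3.37139°
δ₁₃ = central angle TG9→MON-03 = 0.188179 rad  (haversine)
θ₁₃ = bearing TG9→MON-03 = 1.330°,  θ₁₂ = bearing TG9→TP-28 = 61.209°
dₓₜ = R·arcsin(sin δ₁₃ · sin(θ₁₃ − θ₁₂)) = 6367·arcsin(0.18707·sin(-59.879°)) = -1034.787 km
|dₓₜ| = 1034.787 km

1035 km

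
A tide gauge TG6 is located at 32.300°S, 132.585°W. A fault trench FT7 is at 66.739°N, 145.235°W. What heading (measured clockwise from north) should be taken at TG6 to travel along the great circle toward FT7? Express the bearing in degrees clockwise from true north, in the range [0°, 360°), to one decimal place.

355.0°

Δλ = -12.6500°
y = sin Δλ · cos φ₂ = -0.086485
x = cos φ₁ sin φ₂ − sin φ₁ cos φ₂ cos Δλ = 0.982459
θ = atan2(y, x) = -5.0308° → 354.9692° (mod 360°)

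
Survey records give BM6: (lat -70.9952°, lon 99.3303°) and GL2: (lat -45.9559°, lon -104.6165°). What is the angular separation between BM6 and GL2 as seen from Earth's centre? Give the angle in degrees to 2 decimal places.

61.79°

Δφ = 25.0393°,  Δλ = 156.0532°
a = sin²(Δφ/2) + cos φ₁ cos φ₂ sin²(Δλ/2) = 0.263641
c = 2·arcsin(√a) = 1.078425 rad = 61.7892°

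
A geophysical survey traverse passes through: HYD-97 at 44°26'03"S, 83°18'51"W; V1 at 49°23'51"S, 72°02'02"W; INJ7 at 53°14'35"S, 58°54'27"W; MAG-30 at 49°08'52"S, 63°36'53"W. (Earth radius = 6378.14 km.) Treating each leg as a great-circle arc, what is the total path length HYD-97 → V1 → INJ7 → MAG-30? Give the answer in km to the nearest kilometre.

HYD-97: φ = -44.43417°, λ = -83.31417°
V1: φ = -49.39750°, λ = -72.03389°
INJ7: φ = -53.24306°, λ = -58.90750°
MAG-30: φ = -49.14778°, λ = -63.61472°
HYD-97→V1: c = 0.159713 rad, d = 1018.67 km
V1→INJ7: c = 0.157818 rad, d = 1006.59 km
INJ7→MAG-30: c = 0.088047 rad, d = 561.57 km
Total = 1018.67 + 1006.59 + 561.57 = 2586.83 km

2587 km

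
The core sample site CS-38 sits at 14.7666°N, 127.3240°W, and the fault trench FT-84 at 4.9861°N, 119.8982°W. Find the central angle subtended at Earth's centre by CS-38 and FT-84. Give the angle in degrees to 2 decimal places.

Δφ = -9.7805°,  Δλ = 7.4258°
a = sin²(Δφ/2) + cos φ₁ cos φ₂ sin²(Δλ/2) = 0.011307
c = 2·arcsin(√a) = 0.213069 rad = 12.2080°

12.21°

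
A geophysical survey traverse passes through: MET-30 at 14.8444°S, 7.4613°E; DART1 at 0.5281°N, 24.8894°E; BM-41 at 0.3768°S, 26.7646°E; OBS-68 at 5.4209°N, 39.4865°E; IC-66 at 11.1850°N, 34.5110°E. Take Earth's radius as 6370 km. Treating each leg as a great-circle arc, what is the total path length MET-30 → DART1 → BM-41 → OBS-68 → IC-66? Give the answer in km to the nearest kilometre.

MET-30→DART1: c = 0.403098 rad, d = 2567.73 km
DART1→BM-41: c = 0.036339 rad, d = 231.48 km
BM-41→OBS-68: c = 0.243726 rad, d = 1552.54 km
OBS-68→IC-66: c = 0.132280 rad, d = 842.62 km
Total = 2567.73 + 231.48 + 1552.54 + 842.62 = 5194.37 km

5194 km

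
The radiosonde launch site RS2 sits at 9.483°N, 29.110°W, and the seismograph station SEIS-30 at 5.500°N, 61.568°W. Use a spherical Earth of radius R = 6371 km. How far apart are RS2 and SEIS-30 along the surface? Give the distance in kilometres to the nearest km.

Δφ = -3.9830°,  Δλ = -32.4580°
a = sin²(Δφ/2) + cos φ₁ cos φ₂ sin²(Δλ/2) = 0.077893
c = 2·arcsin(√a) = 0.565699 rad = 32.4122°
d = R·c = 6371 × 0.565699 = 3604.1 km

3604 km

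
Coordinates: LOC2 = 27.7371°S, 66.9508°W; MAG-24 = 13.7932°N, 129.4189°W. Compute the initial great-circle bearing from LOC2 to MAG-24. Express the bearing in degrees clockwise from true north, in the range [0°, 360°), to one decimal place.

296.0°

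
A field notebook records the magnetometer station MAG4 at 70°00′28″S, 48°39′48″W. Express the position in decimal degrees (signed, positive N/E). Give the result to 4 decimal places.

-70.0078°, -48.6633°

lat: 70.0078° S → -70.0078°
lon: 48.6633° W → -48.6633°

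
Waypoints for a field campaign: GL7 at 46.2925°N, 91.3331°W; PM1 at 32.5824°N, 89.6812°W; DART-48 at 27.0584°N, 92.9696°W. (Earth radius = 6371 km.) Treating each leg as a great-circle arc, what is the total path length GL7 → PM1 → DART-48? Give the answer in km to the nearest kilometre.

2222 km

GL7→PM1: c = 0.240305 rad, d = 1530.98 km
PM1→DART-48: c = 0.108493 rad, d = 691.21 km
Total = 1530.98 + 691.21 = 2222.19 km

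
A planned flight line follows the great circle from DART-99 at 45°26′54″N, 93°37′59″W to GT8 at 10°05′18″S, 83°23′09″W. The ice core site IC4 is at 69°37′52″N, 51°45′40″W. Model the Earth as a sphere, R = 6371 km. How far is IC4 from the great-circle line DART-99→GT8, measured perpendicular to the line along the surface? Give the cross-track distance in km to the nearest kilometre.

2120 km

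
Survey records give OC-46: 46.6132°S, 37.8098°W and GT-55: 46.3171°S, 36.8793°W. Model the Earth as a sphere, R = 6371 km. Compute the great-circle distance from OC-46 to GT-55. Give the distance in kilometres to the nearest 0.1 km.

Δφ = 0.2961°,  Δλ = 0.9305°
a = sin²(Δφ/2) + cos φ₁ cos φ₂ sin²(Δλ/2) = 0.000038
c = 2·arcsin(√a) = 0.012322 rad = 0.7060°
d = R·c = 6371 × 0.012322 = 78.5 km

78.5 km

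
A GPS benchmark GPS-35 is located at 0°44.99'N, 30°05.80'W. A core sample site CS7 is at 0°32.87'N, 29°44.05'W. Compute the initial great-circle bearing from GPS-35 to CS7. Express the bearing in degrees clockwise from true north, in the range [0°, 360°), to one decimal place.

GPS-35: φ = +0.74983°, λ = -30.09667°
CS7: φ = +0.54783°, λ = -29.73417°
Δλ = 0.3625°
y = sin Δλ · cos φ₂ = 0.006326
x = cos φ₁ sin φ₂ − sin φ₁ cos φ₂ cos Δλ = -0.003525
θ = atan2(y, x) = 119.1278° → 119.1278° (mod 360°)

119.1°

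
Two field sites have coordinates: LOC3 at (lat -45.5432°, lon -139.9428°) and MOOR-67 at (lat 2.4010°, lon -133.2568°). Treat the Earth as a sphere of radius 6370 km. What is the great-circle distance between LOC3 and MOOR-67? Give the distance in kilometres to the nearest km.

Δφ = 47.9442°,  Δλ = 6.6860°
a = sin²(Δφ/2) + cos φ₁ cos φ₂ sin²(Δλ/2) = 0.167452
c = 2·arcsin(√a) = 0.843175 rad = 48.3104°
d = R·c = 6370 × 0.843175 = 5371.0 km

5371 km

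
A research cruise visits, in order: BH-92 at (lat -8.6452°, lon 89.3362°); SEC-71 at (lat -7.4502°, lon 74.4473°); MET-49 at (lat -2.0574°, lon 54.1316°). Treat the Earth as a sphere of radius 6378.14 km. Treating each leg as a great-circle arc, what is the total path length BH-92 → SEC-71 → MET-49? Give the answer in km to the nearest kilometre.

BH-92→SEC-71: c = 0.258126 rad, d = 1646.36 km
SEC-71→MET-49: c = 0.365535 rad, d = 2331.44 km
Total = 1646.36 + 2331.44 = 3977.80 km

3978 km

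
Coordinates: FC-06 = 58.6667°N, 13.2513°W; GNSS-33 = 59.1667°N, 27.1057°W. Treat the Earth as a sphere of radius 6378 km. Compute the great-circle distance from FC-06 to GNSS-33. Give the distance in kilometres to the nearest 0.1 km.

796.7 km

Δφ = 0.5000°,  Δλ = -13.8544°
a = sin²(Δφ/2) + cos φ₁ cos φ₂ sin²(Δλ/2) = 0.003896
c = 2·arcsin(√a) = 0.124918 rad = 7.1573°
d = R·c = 6378 × 0.124918 = 796.7 km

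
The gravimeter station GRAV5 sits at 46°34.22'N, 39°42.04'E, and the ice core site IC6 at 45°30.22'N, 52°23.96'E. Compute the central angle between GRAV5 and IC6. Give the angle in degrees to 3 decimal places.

8.870°

GRAV5: φ = +46.57033°, λ = +39.70067°
IC6: φ = +45.50367°, λ = +52.39933°
Δφ = -1.0667°,  Δλ = 12.6987°
a = sin²(Δφ/2) + cos φ₁ cos φ₂ sin²(Δλ/2) = 0.005979
c = 2·arcsin(√a) = 0.154807 rad = 8.8698°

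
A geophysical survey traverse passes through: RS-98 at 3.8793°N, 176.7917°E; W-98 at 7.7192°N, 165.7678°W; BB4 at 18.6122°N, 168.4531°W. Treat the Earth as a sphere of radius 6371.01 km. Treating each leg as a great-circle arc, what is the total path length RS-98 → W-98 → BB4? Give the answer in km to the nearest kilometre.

3221 km

RS-98→W-98: c = 0.310094 rad, d = 1975.62 km
W-98→BB4: c = 0.195500 rad, d = 1245.53 km
Total = 1975.62 + 1245.53 = 3221.15 km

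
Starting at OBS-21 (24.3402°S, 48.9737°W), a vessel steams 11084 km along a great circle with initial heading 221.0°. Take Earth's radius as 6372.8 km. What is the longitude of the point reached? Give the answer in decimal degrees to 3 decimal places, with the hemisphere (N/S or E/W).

174.361°W

δ = d/R = 11084/6372.8 = 1.739267 rad
φ₂ = arcsin(sin φ₁ cos δ + cos φ₁ sin δ cos θ)
   = arcsin(-0.41215·-0.16767 + 0.91111·0.98584·-0.75471) = -37.50161°
λ₂ = λ₁ + atan2(sin θ sin δ cos φ₁, cos δ − sin φ₁ sin φ₂) = -174.36118°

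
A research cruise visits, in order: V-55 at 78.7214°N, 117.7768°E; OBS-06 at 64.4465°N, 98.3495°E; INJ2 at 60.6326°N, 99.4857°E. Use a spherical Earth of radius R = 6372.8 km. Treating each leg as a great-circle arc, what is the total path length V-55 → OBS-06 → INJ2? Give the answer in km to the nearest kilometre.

2136 km

V-55→OBS-06: c = 0.267932 rad, d = 1707.48 km
OBS-06→INJ2: c = 0.067188 rad, d = 428.17 km
Total = 1707.48 + 428.17 = 2135.65 km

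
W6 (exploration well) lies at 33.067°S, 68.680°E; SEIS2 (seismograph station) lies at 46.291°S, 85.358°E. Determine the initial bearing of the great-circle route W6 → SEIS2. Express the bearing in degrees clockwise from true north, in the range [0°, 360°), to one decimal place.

Δλ = 16.6780°
y = sin Δλ · cos φ₂ = 0.198311
x = cos φ₁ sin φ₂ − sin φ₁ cos φ₂ cos Δλ = -0.244619
θ = atan2(y, x) = 140.9686° → 140.9686° (mod 360°)

141.0°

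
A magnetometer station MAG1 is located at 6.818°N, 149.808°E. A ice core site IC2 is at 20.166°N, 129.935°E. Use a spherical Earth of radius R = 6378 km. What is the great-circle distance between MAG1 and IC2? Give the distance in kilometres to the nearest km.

Δφ = 13.3480°,  Δλ = -19.8730°
a = sin²(Δφ/2) + cos φ₁ cos φ₂ sin²(Δλ/2) = 0.041260
c = 2·arcsin(√a) = 0.409098 rad = 23.4396°
d = R·c = 6378 × 0.409098 = 2609.2 km

2609 km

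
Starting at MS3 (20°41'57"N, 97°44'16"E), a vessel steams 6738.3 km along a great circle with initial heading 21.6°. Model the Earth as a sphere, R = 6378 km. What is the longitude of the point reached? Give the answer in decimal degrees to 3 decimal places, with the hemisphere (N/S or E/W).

MS3: φ = +20.69917°, λ = +97.73778°
δ = d/R = 6738.3/6378 = 1.056491 rad
φ₂ = arcsin(sin φ₁ cos δ + cos φ₁ sin δ cos θ)
   = arcsin(0.35346·0.49193 + 0.93545·0.87063·0.92978) = 68.61012°
λ₂ = λ₁ + atan2(sin θ sin δ cos φ₁, cos δ − sin φ₁ sin φ₂) = 159.23338°

159.233°E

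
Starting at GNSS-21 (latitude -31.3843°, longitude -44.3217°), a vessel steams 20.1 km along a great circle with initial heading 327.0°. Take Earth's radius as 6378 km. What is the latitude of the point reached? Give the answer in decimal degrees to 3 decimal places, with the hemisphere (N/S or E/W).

δ = d/R = 20.1/6378 = 0.003151 rad
φ₂ = arcsin(sin φ₁ cos δ + cos φ₁ sin δ cos θ)
   = arcsin(-0.52078·1.00000 + 0.85369·0.00315·0.83867) = -31.23281°
λ₂ = λ₁ + atan2(sin θ sin δ cos φ₁, cos δ − sin φ₁ sin φ₂) = -44.43671°

31.233°S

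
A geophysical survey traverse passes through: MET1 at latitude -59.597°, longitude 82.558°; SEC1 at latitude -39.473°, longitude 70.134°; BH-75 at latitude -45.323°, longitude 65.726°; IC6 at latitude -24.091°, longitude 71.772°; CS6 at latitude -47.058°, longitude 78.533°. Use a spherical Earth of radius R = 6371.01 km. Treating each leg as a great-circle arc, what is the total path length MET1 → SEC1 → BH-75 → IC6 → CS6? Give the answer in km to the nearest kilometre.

8192 km

MET1→SEC1: c = 0.376922 rad, d = 2401.37 km
SEC1→BH-75: c = 0.116799 rad, d = 744.13 km
BH-75→IC6: c = 0.380305 rad, d = 2422.93 km
IC6→CS6: c = 0.411793 rad, d = 2623.53 km
Total = 2401.37 + 744.13 + 2422.93 + 2623.53 = 8191.96 km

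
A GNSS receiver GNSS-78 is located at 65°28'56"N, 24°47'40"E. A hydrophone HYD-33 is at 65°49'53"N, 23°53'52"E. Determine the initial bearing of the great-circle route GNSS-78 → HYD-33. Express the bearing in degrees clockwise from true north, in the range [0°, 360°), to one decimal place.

313.8°

GNSS-78: φ = +65.48222°, λ = +24.79444°
HYD-33: φ = +65.83139°, λ = +23.89778°
Δλ = -0.8967°
y = sin Δλ · cos φ₂ = -0.006407
x = cos φ₁ sin φ₂ − sin φ₁ cos φ₂ cos Δλ = 0.006140
θ = atan2(y, x) = -46.2211° → 313.7789° (mod 360°)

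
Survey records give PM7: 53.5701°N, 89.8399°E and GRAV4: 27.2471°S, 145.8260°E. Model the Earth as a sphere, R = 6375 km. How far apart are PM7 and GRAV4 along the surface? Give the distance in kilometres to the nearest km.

10480 km

Δφ = -80.8172°,  Δλ = 55.9861°
a = sin²(Δφ/2) + cos φ₁ cos φ₂ sin²(Δλ/2) = 0.536516
c = 2·arcsin(√a) = 1.643893 rad = 94.1881°
d = R·c = 6375 × 1.643893 = 10479.8 km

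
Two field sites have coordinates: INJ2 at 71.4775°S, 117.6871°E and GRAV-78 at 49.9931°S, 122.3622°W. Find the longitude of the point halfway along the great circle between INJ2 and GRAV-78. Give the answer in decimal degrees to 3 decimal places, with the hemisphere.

151.975°W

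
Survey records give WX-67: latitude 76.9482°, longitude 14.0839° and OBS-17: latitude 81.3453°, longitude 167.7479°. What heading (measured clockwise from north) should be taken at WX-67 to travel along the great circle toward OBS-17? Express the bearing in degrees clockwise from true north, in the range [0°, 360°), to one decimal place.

Δλ = 153.6640°
y = sin Δλ · cos φ₂ = 0.066758
x = cos φ₁ sin φ₂ − sin φ₁ cos φ₂ cos Δλ = 0.354637
θ = atan2(y, x) = 10.6607° → 10.6607° (mod 360°)

10.7°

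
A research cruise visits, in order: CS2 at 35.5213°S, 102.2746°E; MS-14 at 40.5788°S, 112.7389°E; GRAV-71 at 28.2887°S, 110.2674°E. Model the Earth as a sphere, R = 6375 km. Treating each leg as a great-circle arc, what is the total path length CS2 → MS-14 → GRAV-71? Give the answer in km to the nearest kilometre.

2461 km

CS2→MS-14: c = 0.168571 rad, d = 1074.64 km
MS-14→GRAV-71: c = 0.217406 rad, d = 1385.96 km
Total = 1074.64 + 1385.96 = 2460.60 km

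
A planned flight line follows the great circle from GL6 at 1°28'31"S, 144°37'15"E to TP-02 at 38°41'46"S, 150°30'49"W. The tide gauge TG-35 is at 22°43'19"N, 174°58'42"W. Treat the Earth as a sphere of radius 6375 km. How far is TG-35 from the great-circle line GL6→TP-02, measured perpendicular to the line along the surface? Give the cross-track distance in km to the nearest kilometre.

4922 km

GL6: φ = -1.47528°, λ = +144.62083°
TP-02: φ = -38.69611°, λ = -150.51361°
TG-35: φ = +22.72194°, λ = -174.97833°
δ₁₃ = central angle GL6→TG-35 = 0.806195 rad  (haversine)
θ₁₃ = bearing GL6→TG-35 = 55.936°,  θ₁₂ = bearing GL6→TP-02 = 131.103°
dₓₜ = R·arcsin(sin δ₁₃ · sin(θ₁₃ − θ₁₂)) = 6375·arcsin(0.72166·sin(-75.167°)) = -4921.861 km
|dₓₜ| = 4921.861 km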